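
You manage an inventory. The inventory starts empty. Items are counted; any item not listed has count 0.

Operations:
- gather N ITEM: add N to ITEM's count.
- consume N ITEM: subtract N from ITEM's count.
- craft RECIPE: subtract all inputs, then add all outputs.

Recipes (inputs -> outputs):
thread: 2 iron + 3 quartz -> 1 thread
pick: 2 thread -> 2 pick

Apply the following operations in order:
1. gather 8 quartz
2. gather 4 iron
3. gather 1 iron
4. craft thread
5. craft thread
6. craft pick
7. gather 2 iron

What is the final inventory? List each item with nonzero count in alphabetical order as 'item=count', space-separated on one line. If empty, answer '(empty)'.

After 1 (gather 8 quartz): quartz=8
After 2 (gather 4 iron): iron=4 quartz=8
After 3 (gather 1 iron): iron=5 quartz=8
After 4 (craft thread): iron=3 quartz=5 thread=1
After 5 (craft thread): iron=1 quartz=2 thread=2
After 6 (craft pick): iron=1 pick=2 quartz=2
After 7 (gather 2 iron): iron=3 pick=2 quartz=2

Answer: iron=3 pick=2 quartz=2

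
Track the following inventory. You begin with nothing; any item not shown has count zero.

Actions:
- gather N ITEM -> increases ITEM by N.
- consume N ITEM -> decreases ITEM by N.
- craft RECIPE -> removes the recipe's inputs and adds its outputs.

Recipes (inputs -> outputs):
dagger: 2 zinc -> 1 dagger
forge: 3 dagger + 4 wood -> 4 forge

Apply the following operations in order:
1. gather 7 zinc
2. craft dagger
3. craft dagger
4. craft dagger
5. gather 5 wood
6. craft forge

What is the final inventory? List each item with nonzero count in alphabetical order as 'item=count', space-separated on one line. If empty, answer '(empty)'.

After 1 (gather 7 zinc): zinc=7
After 2 (craft dagger): dagger=1 zinc=5
After 3 (craft dagger): dagger=2 zinc=3
After 4 (craft dagger): dagger=3 zinc=1
After 5 (gather 5 wood): dagger=3 wood=5 zinc=1
After 6 (craft forge): forge=4 wood=1 zinc=1

Answer: forge=4 wood=1 zinc=1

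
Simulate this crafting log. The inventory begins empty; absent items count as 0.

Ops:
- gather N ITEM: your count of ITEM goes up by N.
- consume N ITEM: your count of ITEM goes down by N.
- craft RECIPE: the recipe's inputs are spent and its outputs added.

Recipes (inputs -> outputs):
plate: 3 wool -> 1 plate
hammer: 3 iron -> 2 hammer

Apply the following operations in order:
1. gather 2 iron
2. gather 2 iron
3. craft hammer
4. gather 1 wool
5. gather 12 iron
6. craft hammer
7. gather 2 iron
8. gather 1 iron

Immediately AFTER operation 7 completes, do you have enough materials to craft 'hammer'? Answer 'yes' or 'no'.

Answer: yes

Derivation:
After 1 (gather 2 iron): iron=2
After 2 (gather 2 iron): iron=4
After 3 (craft hammer): hammer=2 iron=1
After 4 (gather 1 wool): hammer=2 iron=1 wool=1
After 5 (gather 12 iron): hammer=2 iron=13 wool=1
After 6 (craft hammer): hammer=4 iron=10 wool=1
After 7 (gather 2 iron): hammer=4 iron=12 wool=1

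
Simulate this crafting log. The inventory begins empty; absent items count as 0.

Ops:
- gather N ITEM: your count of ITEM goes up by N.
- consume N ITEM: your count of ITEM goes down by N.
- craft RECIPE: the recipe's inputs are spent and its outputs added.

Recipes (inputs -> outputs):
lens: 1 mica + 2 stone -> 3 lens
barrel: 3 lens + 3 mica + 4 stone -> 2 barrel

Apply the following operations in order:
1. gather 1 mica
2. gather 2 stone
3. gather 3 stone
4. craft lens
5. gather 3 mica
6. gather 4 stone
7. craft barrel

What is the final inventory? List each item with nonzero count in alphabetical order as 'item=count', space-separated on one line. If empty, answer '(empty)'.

Answer: barrel=2 stone=3

Derivation:
After 1 (gather 1 mica): mica=1
After 2 (gather 2 stone): mica=1 stone=2
After 3 (gather 3 stone): mica=1 stone=5
After 4 (craft lens): lens=3 stone=3
After 5 (gather 3 mica): lens=3 mica=3 stone=3
After 6 (gather 4 stone): lens=3 mica=3 stone=7
After 7 (craft barrel): barrel=2 stone=3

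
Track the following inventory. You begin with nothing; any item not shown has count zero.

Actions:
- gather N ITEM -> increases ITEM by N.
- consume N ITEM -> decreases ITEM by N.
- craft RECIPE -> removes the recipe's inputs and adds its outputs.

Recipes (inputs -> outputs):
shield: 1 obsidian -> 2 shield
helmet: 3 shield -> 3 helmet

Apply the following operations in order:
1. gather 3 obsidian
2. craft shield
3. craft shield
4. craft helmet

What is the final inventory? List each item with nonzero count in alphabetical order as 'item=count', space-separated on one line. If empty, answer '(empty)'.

After 1 (gather 3 obsidian): obsidian=3
After 2 (craft shield): obsidian=2 shield=2
After 3 (craft shield): obsidian=1 shield=4
After 4 (craft helmet): helmet=3 obsidian=1 shield=1

Answer: helmet=3 obsidian=1 shield=1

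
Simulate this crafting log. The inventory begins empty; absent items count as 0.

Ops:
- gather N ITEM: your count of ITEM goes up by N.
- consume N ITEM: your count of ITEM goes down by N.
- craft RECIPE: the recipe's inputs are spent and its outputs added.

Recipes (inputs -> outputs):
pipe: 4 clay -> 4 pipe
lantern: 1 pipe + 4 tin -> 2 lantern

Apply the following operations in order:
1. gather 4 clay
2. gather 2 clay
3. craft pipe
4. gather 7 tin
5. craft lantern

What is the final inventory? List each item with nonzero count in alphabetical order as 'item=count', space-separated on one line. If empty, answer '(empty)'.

Answer: clay=2 lantern=2 pipe=3 tin=3

Derivation:
After 1 (gather 4 clay): clay=4
After 2 (gather 2 clay): clay=6
After 3 (craft pipe): clay=2 pipe=4
After 4 (gather 7 tin): clay=2 pipe=4 tin=7
After 5 (craft lantern): clay=2 lantern=2 pipe=3 tin=3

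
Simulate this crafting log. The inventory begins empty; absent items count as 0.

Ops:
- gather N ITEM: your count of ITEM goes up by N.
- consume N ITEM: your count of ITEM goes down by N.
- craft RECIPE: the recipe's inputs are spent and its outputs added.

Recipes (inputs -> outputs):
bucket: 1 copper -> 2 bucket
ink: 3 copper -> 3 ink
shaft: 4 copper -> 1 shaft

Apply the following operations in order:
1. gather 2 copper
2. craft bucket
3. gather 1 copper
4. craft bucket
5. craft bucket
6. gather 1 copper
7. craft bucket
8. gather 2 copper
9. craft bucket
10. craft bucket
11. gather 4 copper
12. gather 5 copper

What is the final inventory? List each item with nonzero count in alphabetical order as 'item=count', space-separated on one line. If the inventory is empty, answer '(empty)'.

After 1 (gather 2 copper): copper=2
After 2 (craft bucket): bucket=2 copper=1
After 3 (gather 1 copper): bucket=2 copper=2
After 4 (craft bucket): bucket=4 copper=1
After 5 (craft bucket): bucket=6
After 6 (gather 1 copper): bucket=6 copper=1
After 7 (craft bucket): bucket=8
After 8 (gather 2 copper): bucket=8 copper=2
After 9 (craft bucket): bucket=10 copper=1
After 10 (craft bucket): bucket=12
After 11 (gather 4 copper): bucket=12 copper=4
After 12 (gather 5 copper): bucket=12 copper=9

Answer: bucket=12 copper=9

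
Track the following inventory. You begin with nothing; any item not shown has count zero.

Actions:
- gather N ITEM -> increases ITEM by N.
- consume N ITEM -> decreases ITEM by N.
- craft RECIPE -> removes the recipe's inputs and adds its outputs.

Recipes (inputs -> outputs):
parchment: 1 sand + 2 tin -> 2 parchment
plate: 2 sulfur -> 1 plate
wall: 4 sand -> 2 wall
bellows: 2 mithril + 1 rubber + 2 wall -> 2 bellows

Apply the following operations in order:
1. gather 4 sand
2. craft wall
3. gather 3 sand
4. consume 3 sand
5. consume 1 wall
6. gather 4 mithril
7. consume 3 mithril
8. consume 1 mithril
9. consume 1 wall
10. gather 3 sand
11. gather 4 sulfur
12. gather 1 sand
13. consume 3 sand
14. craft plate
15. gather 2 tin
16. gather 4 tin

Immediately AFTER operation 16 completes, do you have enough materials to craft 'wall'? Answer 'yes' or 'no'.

After 1 (gather 4 sand): sand=4
After 2 (craft wall): wall=2
After 3 (gather 3 sand): sand=3 wall=2
After 4 (consume 3 sand): wall=2
After 5 (consume 1 wall): wall=1
After 6 (gather 4 mithril): mithril=4 wall=1
After 7 (consume 3 mithril): mithril=1 wall=1
After 8 (consume 1 mithril): wall=1
After 9 (consume 1 wall): (empty)
After 10 (gather 3 sand): sand=3
After 11 (gather 4 sulfur): sand=3 sulfur=4
After 12 (gather 1 sand): sand=4 sulfur=4
After 13 (consume 3 sand): sand=1 sulfur=4
After 14 (craft plate): plate=1 sand=1 sulfur=2
After 15 (gather 2 tin): plate=1 sand=1 sulfur=2 tin=2
After 16 (gather 4 tin): plate=1 sand=1 sulfur=2 tin=6

Answer: no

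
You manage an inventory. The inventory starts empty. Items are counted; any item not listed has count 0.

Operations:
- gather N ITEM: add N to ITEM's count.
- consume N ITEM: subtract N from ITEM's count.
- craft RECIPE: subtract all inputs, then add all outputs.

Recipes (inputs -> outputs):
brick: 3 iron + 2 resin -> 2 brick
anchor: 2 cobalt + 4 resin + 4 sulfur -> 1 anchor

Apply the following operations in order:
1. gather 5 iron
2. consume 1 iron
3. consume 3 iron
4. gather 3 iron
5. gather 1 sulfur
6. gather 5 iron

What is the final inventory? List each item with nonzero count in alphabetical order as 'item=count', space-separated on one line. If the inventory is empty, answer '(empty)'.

Answer: iron=9 sulfur=1

Derivation:
After 1 (gather 5 iron): iron=5
After 2 (consume 1 iron): iron=4
After 3 (consume 3 iron): iron=1
After 4 (gather 3 iron): iron=4
After 5 (gather 1 sulfur): iron=4 sulfur=1
After 6 (gather 5 iron): iron=9 sulfur=1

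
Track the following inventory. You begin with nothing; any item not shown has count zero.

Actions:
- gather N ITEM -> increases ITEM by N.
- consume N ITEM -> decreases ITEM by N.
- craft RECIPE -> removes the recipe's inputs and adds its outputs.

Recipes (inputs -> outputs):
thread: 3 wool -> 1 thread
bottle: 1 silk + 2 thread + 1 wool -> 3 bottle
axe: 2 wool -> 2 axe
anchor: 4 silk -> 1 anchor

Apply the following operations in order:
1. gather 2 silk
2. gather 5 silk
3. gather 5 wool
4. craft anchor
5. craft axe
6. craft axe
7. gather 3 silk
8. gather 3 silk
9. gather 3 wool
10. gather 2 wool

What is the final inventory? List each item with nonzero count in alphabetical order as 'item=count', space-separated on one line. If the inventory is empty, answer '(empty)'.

After 1 (gather 2 silk): silk=2
After 2 (gather 5 silk): silk=7
After 3 (gather 5 wool): silk=7 wool=5
After 4 (craft anchor): anchor=1 silk=3 wool=5
After 5 (craft axe): anchor=1 axe=2 silk=3 wool=3
After 6 (craft axe): anchor=1 axe=4 silk=3 wool=1
After 7 (gather 3 silk): anchor=1 axe=4 silk=6 wool=1
After 8 (gather 3 silk): anchor=1 axe=4 silk=9 wool=1
After 9 (gather 3 wool): anchor=1 axe=4 silk=9 wool=4
After 10 (gather 2 wool): anchor=1 axe=4 silk=9 wool=6

Answer: anchor=1 axe=4 silk=9 wool=6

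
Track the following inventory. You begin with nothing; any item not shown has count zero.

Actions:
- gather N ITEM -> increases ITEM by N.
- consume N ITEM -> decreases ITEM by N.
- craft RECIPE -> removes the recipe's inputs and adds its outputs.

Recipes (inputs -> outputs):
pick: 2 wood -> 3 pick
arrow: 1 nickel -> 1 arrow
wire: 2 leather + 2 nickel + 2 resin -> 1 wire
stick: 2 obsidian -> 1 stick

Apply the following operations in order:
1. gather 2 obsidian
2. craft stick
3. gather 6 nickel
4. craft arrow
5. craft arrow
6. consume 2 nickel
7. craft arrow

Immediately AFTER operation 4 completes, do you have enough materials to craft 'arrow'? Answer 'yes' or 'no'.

Answer: yes

Derivation:
After 1 (gather 2 obsidian): obsidian=2
After 2 (craft stick): stick=1
After 3 (gather 6 nickel): nickel=6 stick=1
After 4 (craft arrow): arrow=1 nickel=5 stick=1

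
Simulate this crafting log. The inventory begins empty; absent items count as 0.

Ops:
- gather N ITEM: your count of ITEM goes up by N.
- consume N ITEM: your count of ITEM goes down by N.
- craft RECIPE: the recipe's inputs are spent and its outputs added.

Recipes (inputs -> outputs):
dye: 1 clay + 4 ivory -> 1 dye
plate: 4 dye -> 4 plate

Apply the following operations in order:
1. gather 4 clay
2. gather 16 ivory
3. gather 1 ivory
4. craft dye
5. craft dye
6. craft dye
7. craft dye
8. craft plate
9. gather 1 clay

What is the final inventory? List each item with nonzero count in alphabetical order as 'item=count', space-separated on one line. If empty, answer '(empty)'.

After 1 (gather 4 clay): clay=4
After 2 (gather 16 ivory): clay=4 ivory=16
After 3 (gather 1 ivory): clay=4 ivory=17
After 4 (craft dye): clay=3 dye=1 ivory=13
After 5 (craft dye): clay=2 dye=2 ivory=9
After 6 (craft dye): clay=1 dye=3 ivory=5
After 7 (craft dye): dye=4 ivory=1
After 8 (craft plate): ivory=1 plate=4
After 9 (gather 1 clay): clay=1 ivory=1 plate=4

Answer: clay=1 ivory=1 plate=4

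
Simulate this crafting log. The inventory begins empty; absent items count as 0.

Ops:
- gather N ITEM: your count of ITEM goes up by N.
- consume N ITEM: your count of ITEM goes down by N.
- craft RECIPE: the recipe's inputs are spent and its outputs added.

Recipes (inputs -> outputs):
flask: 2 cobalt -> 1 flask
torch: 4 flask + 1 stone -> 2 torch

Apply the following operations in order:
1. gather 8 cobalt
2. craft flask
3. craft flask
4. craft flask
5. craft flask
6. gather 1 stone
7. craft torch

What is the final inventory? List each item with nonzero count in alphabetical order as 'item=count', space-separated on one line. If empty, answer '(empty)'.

Answer: torch=2

Derivation:
After 1 (gather 8 cobalt): cobalt=8
After 2 (craft flask): cobalt=6 flask=1
After 3 (craft flask): cobalt=4 flask=2
After 4 (craft flask): cobalt=2 flask=3
After 5 (craft flask): flask=4
After 6 (gather 1 stone): flask=4 stone=1
After 7 (craft torch): torch=2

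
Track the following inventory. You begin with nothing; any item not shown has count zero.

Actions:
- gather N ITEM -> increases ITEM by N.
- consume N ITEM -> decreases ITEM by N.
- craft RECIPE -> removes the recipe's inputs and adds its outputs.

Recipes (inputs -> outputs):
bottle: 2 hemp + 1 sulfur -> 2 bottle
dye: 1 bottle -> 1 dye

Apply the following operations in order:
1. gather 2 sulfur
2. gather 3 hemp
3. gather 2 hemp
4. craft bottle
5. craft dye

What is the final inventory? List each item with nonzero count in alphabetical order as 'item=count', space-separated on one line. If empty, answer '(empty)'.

After 1 (gather 2 sulfur): sulfur=2
After 2 (gather 3 hemp): hemp=3 sulfur=2
After 3 (gather 2 hemp): hemp=5 sulfur=2
After 4 (craft bottle): bottle=2 hemp=3 sulfur=1
After 5 (craft dye): bottle=1 dye=1 hemp=3 sulfur=1

Answer: bottle=1 dye=1 hemp=3 sulfur=1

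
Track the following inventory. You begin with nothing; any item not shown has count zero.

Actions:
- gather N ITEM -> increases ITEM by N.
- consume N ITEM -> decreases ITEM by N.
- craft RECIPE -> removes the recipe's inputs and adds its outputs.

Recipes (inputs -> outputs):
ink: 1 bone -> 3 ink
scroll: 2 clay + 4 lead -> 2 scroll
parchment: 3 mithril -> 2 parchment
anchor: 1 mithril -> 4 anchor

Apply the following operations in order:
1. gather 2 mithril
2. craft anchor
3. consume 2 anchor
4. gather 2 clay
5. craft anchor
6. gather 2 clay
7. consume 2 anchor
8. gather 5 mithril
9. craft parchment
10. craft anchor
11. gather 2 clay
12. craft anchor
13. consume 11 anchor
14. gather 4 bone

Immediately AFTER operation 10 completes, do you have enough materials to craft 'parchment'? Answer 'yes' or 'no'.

After 1 (gather 2 mithril): mithril=2
After 2 (craft anchor): anchor=4 mithril=1
After 3 (consume 2 anchor): anchor=2 mithril=1
After 4 (gather 2 clay): anchor=2 clay=2 mithril=1
After 5 (craft anchor): anchor=6 clay=2
After 6 (gather 2 clay): anchor=6 clay=4
After 7 (consume 2 anchor): anchor=4 clay=4
After 8 (gather 5 mithril): anchor=4 clay=4 mithril=5
After 9 (craft parchment): anchor=4 clay=4 mithril=2 parchment=2
After 10 (craft anchor): anchor=8 clay=4 mithril=1 parchment=2

Answer: no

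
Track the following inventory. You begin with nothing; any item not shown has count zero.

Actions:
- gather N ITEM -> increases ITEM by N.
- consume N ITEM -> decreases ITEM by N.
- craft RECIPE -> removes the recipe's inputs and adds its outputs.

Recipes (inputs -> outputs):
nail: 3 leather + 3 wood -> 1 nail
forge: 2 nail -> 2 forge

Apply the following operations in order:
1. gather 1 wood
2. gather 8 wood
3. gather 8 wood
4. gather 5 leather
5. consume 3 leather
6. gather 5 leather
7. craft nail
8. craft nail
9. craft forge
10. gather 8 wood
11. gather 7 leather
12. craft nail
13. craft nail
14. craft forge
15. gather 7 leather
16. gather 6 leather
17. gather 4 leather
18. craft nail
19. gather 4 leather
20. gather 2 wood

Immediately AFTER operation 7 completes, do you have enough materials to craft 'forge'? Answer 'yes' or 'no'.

Answer: no

Derivation:
After 1 (gather 1 wood): wood=1
After 2 (gather 8 wood): wood=9
After 3 (gather 8 wood): wood=17
After 4 (gather 5 leather): leather=5 wood=17
After 5 (consume 3 leather): leather=2 wood=17
After 6 (gather 5 leather): leather=7 wood=17
After 7 (craft nail): leather=4 nail=1 wood=14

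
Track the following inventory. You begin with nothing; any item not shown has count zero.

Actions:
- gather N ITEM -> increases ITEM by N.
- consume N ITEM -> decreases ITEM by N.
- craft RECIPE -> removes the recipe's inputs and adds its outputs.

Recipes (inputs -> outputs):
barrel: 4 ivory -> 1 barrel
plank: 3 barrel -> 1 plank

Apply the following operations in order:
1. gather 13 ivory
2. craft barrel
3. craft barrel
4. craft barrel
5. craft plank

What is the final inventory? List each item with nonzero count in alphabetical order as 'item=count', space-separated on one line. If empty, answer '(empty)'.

After 1 (gather 13 ivory): ivory=13
After 2 (craft barrel): barrel=1 ivory=9
After 3 (craft barrel): barrel=2 ivory=5
After 4 (craft barrel): barrel=3 ivory=1
After 5 (craft plank): ivory=1 plank=1

Answer: ivory=1 plank=1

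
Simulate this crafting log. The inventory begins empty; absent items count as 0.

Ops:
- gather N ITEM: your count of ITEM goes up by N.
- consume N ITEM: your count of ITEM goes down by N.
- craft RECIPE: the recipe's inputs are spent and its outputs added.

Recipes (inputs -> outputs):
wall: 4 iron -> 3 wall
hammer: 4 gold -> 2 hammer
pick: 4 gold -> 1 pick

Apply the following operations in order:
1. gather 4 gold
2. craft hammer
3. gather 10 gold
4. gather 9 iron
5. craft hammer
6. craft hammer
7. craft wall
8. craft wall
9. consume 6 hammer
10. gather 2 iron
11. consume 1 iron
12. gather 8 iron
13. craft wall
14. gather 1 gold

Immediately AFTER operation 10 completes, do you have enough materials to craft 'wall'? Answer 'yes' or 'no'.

After 1 (gather 4 gold): gold=4
After 2 (craft hammer): hammer=2
After 3 (gather 10 gold): gold=10 hammer=2
After 4 (gather 9 iron): gold=10 hammer=2 iron=9
After 5 (craft hammer): gold=6 hammer=4 iron=9
After 6 (craft hammer): gold=2 hammer=6 iron=9
After 7 (craft wall): gold=2 hammer=6 iron=5 wall=3
After 8 (craft wall): gold=2 hammer=6 iron=1 wall=6
After 9 (consume 6 hammer): gold=2 iron=1 wall=6
After 10 (gather 2 iron): gold=2 iron=3 wall=6

Answer: no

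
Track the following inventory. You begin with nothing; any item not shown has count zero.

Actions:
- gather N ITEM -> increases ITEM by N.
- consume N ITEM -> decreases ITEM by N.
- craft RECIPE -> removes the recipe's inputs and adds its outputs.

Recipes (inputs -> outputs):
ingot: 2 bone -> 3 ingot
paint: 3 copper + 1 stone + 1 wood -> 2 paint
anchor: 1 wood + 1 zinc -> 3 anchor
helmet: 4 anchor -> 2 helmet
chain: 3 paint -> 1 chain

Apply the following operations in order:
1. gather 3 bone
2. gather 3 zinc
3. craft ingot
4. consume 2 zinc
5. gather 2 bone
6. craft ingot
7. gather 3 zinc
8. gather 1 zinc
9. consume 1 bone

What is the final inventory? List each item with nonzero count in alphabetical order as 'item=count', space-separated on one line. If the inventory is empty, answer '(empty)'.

Answer: ingot=6 zinc=5

Derivation:
After 1 (gather 3 bone): bone=3
After 2 (gather 3 zinc): bone=3 zinc=3
After 3 (craft ingot): bone=1 ingot=3 zinc=3
After 4 (consume 2 zinc): bone=1 ingot=3 zinc=1
After 5 (gather 2 bone): bone=3 ingot=3 zinc=1
After 6 (craft ingot): bone=1 ingot=6 zinc=1
After 7 (gather 3 zinc): bone=1 ingot=6 zinc=4
After 8 (gather 1 zinc): bone=1 ingot=6 zinc=5
After 9 (consume 1 bone): ingot=6 zinc=5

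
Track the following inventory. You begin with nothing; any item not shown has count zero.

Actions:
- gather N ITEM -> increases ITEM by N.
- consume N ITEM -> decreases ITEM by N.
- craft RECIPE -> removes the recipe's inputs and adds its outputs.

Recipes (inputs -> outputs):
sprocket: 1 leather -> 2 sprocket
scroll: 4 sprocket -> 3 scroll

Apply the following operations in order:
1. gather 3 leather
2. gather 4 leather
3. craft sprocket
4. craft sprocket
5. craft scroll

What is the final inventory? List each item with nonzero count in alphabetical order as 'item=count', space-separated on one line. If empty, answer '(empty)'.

After 1 (gather 3 leather): leather=3
After 2 (gather 4 leather): leather=7
After 3 (craft sprocket): leather=6 sprocket=2
After 4 (craft sprocket): leather=5 sprocket=4
After 5 (craft scroll): leather=5 scroll=3

Answer: leather=5 scroll=3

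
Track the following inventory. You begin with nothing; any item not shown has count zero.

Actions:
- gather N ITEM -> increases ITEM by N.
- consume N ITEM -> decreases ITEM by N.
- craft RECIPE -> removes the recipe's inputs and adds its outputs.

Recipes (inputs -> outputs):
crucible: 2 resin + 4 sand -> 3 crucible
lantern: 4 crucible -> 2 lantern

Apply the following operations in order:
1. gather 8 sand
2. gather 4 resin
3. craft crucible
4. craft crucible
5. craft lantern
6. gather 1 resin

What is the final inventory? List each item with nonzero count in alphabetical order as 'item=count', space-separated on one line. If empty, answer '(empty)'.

Answer: crucible=2 lantern=2 resin=1

Derivation:
After 1 (gather 8 sand): sand=8
After 2 (gather 4 resin): resin=4 sand=8
After 3 (craft crucible): crucible=3 resin=2 sand=4
After 4 (craft crucible): crucible=6
After 5 (craft lantern): crucible=2 lantern=2
After 6 (gather 1 resin): crucible=2 lantern=2 resin=1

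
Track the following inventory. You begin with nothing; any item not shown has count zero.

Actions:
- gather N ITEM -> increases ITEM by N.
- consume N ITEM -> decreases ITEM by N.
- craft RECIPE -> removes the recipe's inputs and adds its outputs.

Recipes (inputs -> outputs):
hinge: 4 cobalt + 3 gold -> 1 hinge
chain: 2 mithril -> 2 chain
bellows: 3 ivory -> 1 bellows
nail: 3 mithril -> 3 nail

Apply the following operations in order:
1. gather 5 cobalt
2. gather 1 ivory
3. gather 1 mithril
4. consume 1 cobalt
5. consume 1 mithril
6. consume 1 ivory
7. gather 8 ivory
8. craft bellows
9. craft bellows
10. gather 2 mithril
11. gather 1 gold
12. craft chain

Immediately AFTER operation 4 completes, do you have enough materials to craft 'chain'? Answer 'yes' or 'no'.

Answer: no

Derivation:
After 1 (gather 5 cobalt): cobalt=5
After 2 (gather 1 ivory): cobalt=5 ivory=1
After 3 (gather 1 mithril): cobalt=5 ivory=1 mithril=1
After 4 (consume 1 cobalt): cobalt=4 ivory=1 mithril=1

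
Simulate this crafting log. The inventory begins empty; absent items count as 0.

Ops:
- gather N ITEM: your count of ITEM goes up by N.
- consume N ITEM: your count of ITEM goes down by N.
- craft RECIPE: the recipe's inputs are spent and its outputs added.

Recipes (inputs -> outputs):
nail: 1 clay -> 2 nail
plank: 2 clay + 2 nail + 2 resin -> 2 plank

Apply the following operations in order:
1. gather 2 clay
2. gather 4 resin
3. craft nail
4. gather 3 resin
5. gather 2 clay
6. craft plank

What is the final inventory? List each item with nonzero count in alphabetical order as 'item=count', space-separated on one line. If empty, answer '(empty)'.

Answer: clay=1 plank=2 resin=5

Derivation:
After 1 (gather 2 clay): clay=2
After 2 (gather 4 resin): clay=2 resin=4
After 3 (craft nail): clay=1 nail=2 resin=4
After 4 (gather 3 resin): clay=1 nail=2 resin=7
After 5 (gather 2 clay): clay=3 nail=2 resin=7
After 6 (craft plank): clay=1 plank=2 resin=5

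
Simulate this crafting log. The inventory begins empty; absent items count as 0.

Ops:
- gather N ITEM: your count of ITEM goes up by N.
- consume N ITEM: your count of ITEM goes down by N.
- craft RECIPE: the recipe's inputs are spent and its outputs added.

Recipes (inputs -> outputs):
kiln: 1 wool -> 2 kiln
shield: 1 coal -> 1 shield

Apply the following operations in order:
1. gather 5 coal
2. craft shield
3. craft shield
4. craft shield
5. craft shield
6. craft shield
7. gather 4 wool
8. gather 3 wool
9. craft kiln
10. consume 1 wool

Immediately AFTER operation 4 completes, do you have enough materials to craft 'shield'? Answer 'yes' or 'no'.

After 1 (gather 5 coal): coal=5
After 2 (craft shield): coal=4 shield=1
After 3 (craft shield): coal=3 shield=2
After 4 (craft shield): coal=2 shield=3

Answer: yes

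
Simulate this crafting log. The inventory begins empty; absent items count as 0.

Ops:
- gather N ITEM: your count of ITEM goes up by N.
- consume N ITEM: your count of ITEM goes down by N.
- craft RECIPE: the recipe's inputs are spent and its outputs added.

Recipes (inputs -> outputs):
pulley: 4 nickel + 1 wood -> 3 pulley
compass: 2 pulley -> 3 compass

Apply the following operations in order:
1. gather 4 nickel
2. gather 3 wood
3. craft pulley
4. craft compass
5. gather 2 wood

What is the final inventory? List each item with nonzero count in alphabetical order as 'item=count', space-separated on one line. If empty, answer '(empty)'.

After 1 (gather 4 nickel): nickel=4
After 2 (gather 3 wood): nickel=4 wood=3
After 3 (craft pulley): pulley=3 wood=2
After 4 (craft compass): compass=3 pulley=1 wood=2
After 5 (gather 2 wood): compass=3 pulley=1 wood=4

Answer: compass=3 pulley=1 wood=4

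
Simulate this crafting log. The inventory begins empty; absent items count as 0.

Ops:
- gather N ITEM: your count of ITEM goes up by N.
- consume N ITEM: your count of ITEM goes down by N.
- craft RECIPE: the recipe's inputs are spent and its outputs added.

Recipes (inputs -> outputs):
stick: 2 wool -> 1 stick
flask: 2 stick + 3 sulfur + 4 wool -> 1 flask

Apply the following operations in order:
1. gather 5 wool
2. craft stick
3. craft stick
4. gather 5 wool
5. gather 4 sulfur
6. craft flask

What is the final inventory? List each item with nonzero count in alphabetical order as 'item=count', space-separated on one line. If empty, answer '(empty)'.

After 1 (gather 5 wool): wool=5
After 2 (craft stick): stick=1 wool=3
After 3 (craft stick): stick=2 wool=1
After 4 (gather 5 wool): stick=2 wool=6
After 5 (gather 4 sulfur): stick=2 sulfur=4 wool=6
After 6 (craft flask): flask=1 sulfur=1 wool=2

Answer: flask=1 sulfur=1 wool=2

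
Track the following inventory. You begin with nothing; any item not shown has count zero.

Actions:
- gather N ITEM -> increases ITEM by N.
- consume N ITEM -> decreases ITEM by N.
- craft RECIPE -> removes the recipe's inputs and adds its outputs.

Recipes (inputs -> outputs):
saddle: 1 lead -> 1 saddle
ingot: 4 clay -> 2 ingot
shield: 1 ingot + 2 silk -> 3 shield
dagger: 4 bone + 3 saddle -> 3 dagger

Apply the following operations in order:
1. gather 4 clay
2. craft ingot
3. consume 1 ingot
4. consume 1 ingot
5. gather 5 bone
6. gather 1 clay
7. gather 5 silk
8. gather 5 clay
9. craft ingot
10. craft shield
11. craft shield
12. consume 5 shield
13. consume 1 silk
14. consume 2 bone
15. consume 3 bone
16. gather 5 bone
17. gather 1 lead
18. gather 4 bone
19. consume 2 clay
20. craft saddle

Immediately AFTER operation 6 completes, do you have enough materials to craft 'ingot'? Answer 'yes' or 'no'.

After 1 (gather 4 clay): clay=4
After 2 (craft ingot): ingot=2
After 3 (consume 1 ingot): ingot=1
After 4 (consume 1 ingot): (empty)
After 5 (gather 5 bone): bone=5
After 6 (gather 1 clay): bone=5 clay=1

Answer: no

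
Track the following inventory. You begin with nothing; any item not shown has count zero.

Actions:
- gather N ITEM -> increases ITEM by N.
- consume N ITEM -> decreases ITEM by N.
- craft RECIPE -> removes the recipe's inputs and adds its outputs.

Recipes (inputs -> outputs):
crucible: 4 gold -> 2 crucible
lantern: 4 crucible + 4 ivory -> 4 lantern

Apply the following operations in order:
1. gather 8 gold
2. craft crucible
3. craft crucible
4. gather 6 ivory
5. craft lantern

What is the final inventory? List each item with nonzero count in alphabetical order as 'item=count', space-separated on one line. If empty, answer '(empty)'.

Answer: ivory=2 lantern=4

Derivation:
After 1 (gather 8 gold): gold=8
After 2 (craft crucible): crucible=2 gold=4
After 3 (craft crucible): crucible=4
After 4 (gather 6 ivory): crucible=4 ivory=6
After 5 (craft lantern): ivory=2 lantern=4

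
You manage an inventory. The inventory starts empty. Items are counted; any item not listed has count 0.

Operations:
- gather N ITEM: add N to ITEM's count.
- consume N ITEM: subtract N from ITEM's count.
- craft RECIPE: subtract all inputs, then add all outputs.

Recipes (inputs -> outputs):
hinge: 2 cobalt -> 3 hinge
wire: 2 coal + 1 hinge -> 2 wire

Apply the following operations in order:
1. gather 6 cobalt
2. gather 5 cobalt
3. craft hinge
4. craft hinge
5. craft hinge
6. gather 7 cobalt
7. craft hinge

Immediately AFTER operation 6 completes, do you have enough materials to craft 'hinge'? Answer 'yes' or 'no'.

Answer: yes

Derivation:
After 1 (gather 6 cobalt): cobalt=6
After 2 (gather 5 cobalt): cobalt=11
After 3 (craft hinge): cobalt=9 hinge=3
After 4 (craft hinge): cobalt=7 hinge=6
After 5 (craft hinge): cobalt=5 hinge=9
After 6 (gather 7 cobalt): cobalt=12 hinge=9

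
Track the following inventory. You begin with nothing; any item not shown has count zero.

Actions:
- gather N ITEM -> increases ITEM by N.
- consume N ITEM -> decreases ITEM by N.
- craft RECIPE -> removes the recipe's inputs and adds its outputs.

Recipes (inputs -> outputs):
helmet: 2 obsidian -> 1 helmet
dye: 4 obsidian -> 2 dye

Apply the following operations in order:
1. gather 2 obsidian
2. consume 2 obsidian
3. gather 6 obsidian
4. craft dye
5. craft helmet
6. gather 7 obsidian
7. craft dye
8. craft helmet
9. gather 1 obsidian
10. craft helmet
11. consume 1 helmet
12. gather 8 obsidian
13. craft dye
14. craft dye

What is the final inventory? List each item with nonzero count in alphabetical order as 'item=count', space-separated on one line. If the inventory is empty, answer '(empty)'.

Answer: dye=8 helmet=2

Derivation:
After 1 (gather 2 obsidian): obsidian=2
After 2 (consume 2 obsidian): (empty)
After 3 (gather 6 obsidian): obsidian=6
After 4 (craft dye): dye=2 obsidian=2
After 5 (craft helmet): dye=2 helmet=1
After 6 (gather 7 obsidian): dye=2 helmet=1 obsidian=7
After 7 (craft dye): dye=4 helmet=1 obsidian=3
After 8 (craft helmet): dye=4 helmet=2 obsidian=1
After 9 (gather 1 obsidian): dye=4 helmet=2 obsidian=2
After 10 (craft helmet): dye=4 helmet=3
After 11 (consume 1 helmet): dye=4 helmet=2
After 12 (gather 8 obsidian): dye=4 helmet=2 obsidian=8
After 13 (craft dye): dye=6 helmet=2 obsidian=4
After 14 (craft dye): dye=8 helmet=2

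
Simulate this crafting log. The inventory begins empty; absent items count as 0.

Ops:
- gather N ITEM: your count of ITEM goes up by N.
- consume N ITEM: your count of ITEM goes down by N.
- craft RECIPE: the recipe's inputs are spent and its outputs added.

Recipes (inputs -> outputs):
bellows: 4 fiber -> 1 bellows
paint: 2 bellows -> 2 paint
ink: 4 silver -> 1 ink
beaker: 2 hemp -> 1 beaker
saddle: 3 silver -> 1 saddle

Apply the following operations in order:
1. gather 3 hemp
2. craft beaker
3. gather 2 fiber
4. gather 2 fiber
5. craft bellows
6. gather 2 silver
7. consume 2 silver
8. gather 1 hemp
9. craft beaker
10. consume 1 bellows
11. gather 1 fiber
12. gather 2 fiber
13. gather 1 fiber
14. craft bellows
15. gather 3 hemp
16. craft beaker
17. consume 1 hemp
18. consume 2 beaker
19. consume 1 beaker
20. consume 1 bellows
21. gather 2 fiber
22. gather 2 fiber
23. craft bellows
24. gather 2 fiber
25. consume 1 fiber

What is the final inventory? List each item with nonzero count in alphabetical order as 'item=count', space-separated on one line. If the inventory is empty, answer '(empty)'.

After 1 (gather 3 hemp): hemp=3
After 2 (craft beaker): beaker=1 hemp=1
After 3 (gather 2 fiber): beaker=1 fiber=2 hemp=1
After 4 (gather 2 fiber): beaker=1 fiber=4 hemp=1
After 5 (craft bellows): beaker=1 bellows=1 hemp=1
After 6 (gather 2 silver): beaker=1 bellows=1 hemp=1 silver=2
After 7 (consume 2 silver): beaker=1 bellows=1 hemp=1
After 8 (gather 1 hemp): beaker=1 bellows=1 hemp=2
After 9 (craft beaker): beaker=2 bellows=1
After 10 (consume 1 bellows): beaker=2
After 11 (gather 1 fiber): beaker=2 fiber=1
After 12 (gather 2 fiber): beaker=2 fiber=3
After 13 (gather 1 fiber): beaker=2 fiber=4
After 14 (craft bellows): beaker=2 bellows=1
After 15 (gather 3 hemp): beaker=2 bellows=1 hemp=3
After 16 (craft beaker): beaker=3 bellows=1 hemp=1
After 17 (consume 1 hemp): beaker=3 bellows=1
After 18 (consume 2 beaker): beaker=1 bellows=1
After 19 (consume 1 beaker): bellows=1
After 20 (consume 1 bellows): (empty)
After 21 (gather 2 fiber): fiber=2
After 22 (gather 2 fiber): fiber=4
After 23 (craft bellows): bellows=1
After 24 (gather 2 fiber): bellows=1 fiber=2
After 25 (consume 1 fiber): bellows=1 fiber=1

Answer: bellows=1 fiber=1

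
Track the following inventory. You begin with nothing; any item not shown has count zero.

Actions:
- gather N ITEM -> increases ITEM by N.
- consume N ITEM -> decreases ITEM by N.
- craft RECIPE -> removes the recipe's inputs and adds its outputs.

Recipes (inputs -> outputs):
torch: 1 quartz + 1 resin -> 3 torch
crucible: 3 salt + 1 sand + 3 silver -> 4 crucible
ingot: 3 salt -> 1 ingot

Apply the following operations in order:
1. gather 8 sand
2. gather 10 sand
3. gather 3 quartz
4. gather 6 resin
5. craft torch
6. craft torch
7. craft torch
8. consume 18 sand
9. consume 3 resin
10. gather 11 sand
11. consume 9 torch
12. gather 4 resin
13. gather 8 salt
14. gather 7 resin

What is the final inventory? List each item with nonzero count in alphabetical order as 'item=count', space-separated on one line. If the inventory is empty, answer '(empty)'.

After 1 (gather 8 sand): sand=8
After 2 (gather 10 sand): sand=18
After 3 (gather 3 quartz): quartz=3 sand=18
After 4 (gather 6 resin): quartz=3 resin=6 sand=18
After 5 (craft torch): quartz=2 resin=5 sand=18 torch=3
After 6 (craft torch): quartz=1 resin=4 sand=18 torch=6
After 7 (craft torch): resin=3 sand=18 torch=9
After 8 (consume 18 sand): resin=3 torch=9
After 9 (consume 3 resin): torch=9
After 10 (gather 11 sand): sand=11 torch=9
After 11 (consume 9 torch): sand=11
After 12 (gather 4 resin): resin=4 sand=11
After 13 (gather 8 salt): resin=4 salt=8 sand=11
After 14 (gather 7 resin): resin=11 salt=8 sand=11

Answer: resin=11 salt=8 sand=11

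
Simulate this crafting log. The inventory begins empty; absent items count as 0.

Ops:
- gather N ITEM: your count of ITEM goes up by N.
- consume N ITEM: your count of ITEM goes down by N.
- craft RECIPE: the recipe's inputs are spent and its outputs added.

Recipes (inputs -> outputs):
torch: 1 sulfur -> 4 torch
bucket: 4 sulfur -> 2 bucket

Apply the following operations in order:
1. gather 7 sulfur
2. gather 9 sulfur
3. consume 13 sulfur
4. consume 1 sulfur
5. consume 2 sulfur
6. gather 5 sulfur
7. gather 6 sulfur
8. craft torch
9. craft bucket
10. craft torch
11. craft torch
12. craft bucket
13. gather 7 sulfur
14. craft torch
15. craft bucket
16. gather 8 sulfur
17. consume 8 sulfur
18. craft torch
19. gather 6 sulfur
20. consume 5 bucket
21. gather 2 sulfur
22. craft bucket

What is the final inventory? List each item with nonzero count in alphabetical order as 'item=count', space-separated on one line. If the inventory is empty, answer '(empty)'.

After 1 (gather 7 sulfur): sulfur=7
After 2 (gather 9 sulfur): sulfur=16
After 3 (consume 13 sulfur): sulfur=3
After 4 (consume 1 sulfur): sulfur=2
After 5 (consume 2 sulfur): (empty)
After 6 (gather 5 sulfur): sulfur=5
After 7 (gather 6 sulfur): sulfur=11
After 8 (craft torch): sulfur=10 torch=4
After 9 (craft bucket): bucket=2 sulfur=6 torch=4
After 10 (craft torch): bucket=2 sulfur=5 torch=8
After 11 (craft torch): bucket=2 sulfur=4 torch=12
After 12 (craft bucket): bucket=4 torch=12
After 13 (gather 7 sulfur): bucket=4 sulfur=7 torch=12
After 14 (craft torch): bucket=4 sulfur=6 torch=16
After 15 (craft bucket): bucket=6 sulfur=2 torch=16
After 16 (gather 8 sulfur): bucket=6 sulfur=10 torch=16
After 17 (consume 8 sulfur): bucket=6 sulfur=2 torch=16
After 18 (craft torch): bucket=6 sulfur=1 torch=20
After 19 (gather 6 sulfur): bucket=6 sulfur=7 torch=20
After 20 (consume 5 bucket): bucket=1 sulfur=7 torch=20
After 21 (gather 2 sulfur): bucket=1 sulfur=9 torch=20
After 22 (craft bucket): bucket=3 sulfur=5 torch=20

Answer: bucket=3 sulfur=5 torch=20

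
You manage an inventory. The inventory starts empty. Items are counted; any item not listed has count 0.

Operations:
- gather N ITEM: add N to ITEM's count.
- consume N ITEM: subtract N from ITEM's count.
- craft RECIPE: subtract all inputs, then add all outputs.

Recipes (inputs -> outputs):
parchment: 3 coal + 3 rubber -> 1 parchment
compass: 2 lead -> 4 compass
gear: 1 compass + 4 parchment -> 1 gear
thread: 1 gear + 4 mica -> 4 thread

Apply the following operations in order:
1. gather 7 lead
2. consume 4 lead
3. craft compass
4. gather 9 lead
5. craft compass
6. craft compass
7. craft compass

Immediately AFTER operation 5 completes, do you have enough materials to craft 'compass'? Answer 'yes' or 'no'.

After 1 (gather 7 lead): lead=7
After 2 (consume 4 lead): lead=3
After 3 (craft compass): compass=4 lead=1
After 4 (gather 9 lead): compass=4 lead=10
After 5 (craft compass): compass=8 lead=8

Answer: yes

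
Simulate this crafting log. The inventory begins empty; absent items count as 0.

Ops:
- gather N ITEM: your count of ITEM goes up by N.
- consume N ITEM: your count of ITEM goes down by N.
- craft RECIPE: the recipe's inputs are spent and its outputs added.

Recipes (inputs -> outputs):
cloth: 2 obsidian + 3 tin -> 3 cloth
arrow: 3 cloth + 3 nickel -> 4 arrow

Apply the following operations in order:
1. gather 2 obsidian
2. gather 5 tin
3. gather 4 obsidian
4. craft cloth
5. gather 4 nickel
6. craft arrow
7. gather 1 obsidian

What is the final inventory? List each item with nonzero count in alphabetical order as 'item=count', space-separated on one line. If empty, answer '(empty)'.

Answer: arrow=4 nickel=1 obsidian=5 tin=2

Derivation:
After 1 (gather 2 obsidian): obsidian=2
After 2 (gather 5 tin): obsidian=2 tin=5
After 3 (gather 4 obsidian): obsidian=6 tin=5
After 4 (craft cloth): cloth=3 obsidian=4 tin=2
After 5 (gather 4 nickel): cloth=3 nickel=4 obsidian=4 tin=2
After 6 (craft arrow): arrow=4 nickel=1 obsidian=4 tin=2
After 7 (gather 1 obsidian): arrow=4 nickel=1 obsidian=5 tin=2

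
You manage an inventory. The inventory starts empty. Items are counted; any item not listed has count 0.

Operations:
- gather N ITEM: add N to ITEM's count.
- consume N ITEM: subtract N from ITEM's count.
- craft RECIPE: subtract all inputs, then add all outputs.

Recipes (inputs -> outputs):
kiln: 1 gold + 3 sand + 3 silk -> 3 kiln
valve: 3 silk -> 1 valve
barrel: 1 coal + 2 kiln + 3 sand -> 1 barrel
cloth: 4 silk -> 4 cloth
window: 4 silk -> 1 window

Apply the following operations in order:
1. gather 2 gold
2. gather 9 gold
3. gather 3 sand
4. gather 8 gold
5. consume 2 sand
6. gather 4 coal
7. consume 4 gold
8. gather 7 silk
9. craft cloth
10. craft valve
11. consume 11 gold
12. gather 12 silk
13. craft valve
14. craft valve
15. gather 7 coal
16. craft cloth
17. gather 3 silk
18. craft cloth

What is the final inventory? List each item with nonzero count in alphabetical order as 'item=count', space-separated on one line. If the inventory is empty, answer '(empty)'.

Answer: cloth=12 coal=11 gold=4 sand=1 silk=1 valve=3

Derivation:
After 1 (gather 2 gold): gold=2
After 2 (gather 9 gold): gold=11
After 3 (gather 3 sand): gold=11 sand=3
After 4 (gather 8 gold): gold=19 sand=3
After 5 (consume 2 sand): gold=19 sand=1
After 6 (gather 4 coal): coal=4 gold=19 sand=1
After 7 (consume 4 gold): coal=4 gold=15 sand=1
After 8 (gather 7 silk): coal=4 gold=15 sand=1 silk=7
After 9 (craft cloth): cloth=4 coal=4 gold=15 sand=1 silk=3
After 10 (craft valve): cloth=4 coal=4 gold=15 sand=1 valve=1
After 11 (consume 11 gold): cloth=4 coal=4 gold=4 sand=1 valve=1
After 12 (gather 12 silk): cloth=4 coal=4 gold=4 sand=1 silk=12 valve=1
After 13 (craft valve): cloth=4 coal=4 gold=4 sand=1 silk=9 valve=2
After 14 (craft valve): cloth=4 coal=4 gold=4 sand=1 silk=6 valve=3
After 15 (gather 7 coal): cloth=4 coal=11 gold=4 sand=1 silk=6 valve=3
After 16 (craft cloth): cloth=8 coal=11 gold=4 sand=1 silk=2 valve=3
After 17 (gather 3 silk): cloth=8 coal=11 gold=4 sand=1 silk=5 valve=3
After 18 (craft cloth): cloth=12 coal=11 gold=4 sand=1 silk=1 valve=3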